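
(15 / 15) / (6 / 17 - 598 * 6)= -17 / 60990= -0.00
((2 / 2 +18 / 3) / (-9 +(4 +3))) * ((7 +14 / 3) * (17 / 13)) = -4165 / 78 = -53.40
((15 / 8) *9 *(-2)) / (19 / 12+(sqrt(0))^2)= -405 / 19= -21.32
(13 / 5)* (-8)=-104 / 5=-20.80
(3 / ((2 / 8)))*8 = 96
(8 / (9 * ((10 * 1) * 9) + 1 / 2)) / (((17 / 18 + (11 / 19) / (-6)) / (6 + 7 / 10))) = 91656 / 1175225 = 0.08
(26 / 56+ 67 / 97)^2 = 9840769 / 7376656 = 1.33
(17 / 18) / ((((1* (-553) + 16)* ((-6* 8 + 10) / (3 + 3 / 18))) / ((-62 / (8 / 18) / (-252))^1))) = 527 / 6495552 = 0.00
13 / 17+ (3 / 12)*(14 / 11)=1.08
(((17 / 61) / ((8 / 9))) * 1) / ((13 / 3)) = 459 / 6344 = 0.07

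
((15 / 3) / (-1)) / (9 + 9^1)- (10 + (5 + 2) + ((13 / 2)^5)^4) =-171044673973927358002777 / 9437184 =-18124545836335008.20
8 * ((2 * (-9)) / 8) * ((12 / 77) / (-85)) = 0.03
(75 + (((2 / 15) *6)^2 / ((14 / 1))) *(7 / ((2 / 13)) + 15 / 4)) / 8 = 13519 / 1400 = 9.66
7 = 7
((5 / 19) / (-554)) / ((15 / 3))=-1 / 10526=-0.00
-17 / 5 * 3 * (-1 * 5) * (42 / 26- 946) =-626127 / 13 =-48163.62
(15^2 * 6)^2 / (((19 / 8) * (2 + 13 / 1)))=972000 / 19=51157.89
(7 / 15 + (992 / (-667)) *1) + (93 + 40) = 1320454 / 10005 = 131.98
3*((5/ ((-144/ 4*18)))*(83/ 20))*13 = -1079/ 864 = -1.25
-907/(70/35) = -907/2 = -453.50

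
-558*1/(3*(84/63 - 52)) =3.67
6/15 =2/5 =0.40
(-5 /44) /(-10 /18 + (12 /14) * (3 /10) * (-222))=1575 /798908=0.00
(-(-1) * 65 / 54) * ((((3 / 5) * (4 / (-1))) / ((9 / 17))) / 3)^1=-442 / 243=-1.82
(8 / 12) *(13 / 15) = 26 / 45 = 0.58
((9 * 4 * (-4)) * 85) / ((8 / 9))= -13770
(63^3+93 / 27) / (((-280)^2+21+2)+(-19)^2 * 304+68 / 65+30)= 146279510 / 110095857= 1.33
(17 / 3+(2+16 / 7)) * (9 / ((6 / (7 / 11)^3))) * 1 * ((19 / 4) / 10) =17689 / 9680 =1.83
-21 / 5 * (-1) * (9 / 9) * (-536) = -11256 / 5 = -2251.20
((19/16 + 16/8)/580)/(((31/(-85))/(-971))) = 841857/57536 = 14.63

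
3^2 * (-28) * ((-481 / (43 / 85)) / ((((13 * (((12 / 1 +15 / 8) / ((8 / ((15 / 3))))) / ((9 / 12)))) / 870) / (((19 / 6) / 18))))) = 10491040 / 43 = 243977.67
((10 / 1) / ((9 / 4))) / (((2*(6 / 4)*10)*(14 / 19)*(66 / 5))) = 95 / 6237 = 0.02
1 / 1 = 1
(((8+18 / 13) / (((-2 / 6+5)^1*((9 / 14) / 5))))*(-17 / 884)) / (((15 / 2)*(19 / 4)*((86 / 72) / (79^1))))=-77104 / 138073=-0.56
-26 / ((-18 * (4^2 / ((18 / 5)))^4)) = 9477 / 2560000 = 0.00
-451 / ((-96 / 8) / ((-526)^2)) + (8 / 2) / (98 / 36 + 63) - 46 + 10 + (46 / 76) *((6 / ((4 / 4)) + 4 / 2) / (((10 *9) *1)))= 10517587765183 / 1011465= 10398370.45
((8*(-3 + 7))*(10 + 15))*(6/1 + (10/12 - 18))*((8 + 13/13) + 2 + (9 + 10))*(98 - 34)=-17152000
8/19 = 0.42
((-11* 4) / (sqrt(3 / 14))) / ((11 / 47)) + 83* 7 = 581 - 188* sqrt(42) / 3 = 174.87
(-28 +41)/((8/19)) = 247/8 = 30.88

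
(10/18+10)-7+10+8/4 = 140/9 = 15.56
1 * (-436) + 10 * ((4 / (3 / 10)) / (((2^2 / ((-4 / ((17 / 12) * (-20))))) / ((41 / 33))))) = -241316 / 561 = -430.15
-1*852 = -852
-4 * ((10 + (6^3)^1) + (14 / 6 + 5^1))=-2800 / 3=-933.33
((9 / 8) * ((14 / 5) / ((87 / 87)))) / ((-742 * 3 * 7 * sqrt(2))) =-3 * sqrt(2) / 29680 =-0.00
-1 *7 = -7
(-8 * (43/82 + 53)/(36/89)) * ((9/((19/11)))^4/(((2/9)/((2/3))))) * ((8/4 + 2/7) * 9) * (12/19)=-162505179726912/5343161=-30413678.29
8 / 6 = 4 / 3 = 1.33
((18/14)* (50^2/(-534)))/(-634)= 1875/197491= 0.01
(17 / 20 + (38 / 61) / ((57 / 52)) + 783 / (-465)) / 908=-30131 / 103021680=-0.00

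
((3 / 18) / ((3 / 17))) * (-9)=-17 / 2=-8.50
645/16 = 40.31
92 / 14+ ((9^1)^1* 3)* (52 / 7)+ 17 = 1569 / 7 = 224.14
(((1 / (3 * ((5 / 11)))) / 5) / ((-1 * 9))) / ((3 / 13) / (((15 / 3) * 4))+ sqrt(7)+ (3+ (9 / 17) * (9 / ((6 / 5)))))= -11114532 / 4078232605+ 8596016 * sqrt(7) / 22022456067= -0.00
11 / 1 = 11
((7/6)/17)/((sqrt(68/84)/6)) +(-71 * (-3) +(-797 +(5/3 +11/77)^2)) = -256100/441 +7 * sqrt(357)/289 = -580.27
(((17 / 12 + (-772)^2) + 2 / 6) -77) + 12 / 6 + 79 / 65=154937111 / 260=595911.97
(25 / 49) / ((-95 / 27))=-135 / 931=-0.15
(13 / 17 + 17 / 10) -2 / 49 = 20191 / 8330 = 2.42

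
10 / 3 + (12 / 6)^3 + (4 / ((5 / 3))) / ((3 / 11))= 302 / 15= 20.13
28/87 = 0.32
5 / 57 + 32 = 1829 / 57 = 32.09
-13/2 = -6.50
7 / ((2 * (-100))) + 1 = 193 / 200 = 0.96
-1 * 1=-1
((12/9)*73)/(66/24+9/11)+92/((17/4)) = 391744/8007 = 48.93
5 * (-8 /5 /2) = -4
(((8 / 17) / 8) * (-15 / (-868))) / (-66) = -5 / 324632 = -0.00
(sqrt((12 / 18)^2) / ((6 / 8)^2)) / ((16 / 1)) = 2 / 27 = 0.07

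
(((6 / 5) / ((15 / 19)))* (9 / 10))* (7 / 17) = 1197 / 2125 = 0.56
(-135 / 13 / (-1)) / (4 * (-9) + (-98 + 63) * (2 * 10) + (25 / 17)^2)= -13005 / 919009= -0.01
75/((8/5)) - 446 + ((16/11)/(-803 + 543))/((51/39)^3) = -862801903/2161720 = -399.13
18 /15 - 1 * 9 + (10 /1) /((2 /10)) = 211 /5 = 42.20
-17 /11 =-1.55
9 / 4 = 2.25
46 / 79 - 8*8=-5010 / 79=-63.42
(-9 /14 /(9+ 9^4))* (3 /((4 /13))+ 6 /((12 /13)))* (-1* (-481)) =-6253 /8176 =-0.76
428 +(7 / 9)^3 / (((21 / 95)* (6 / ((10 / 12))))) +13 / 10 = 169114613 / 393660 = 429.60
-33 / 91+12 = 1059 / 91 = 11.64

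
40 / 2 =20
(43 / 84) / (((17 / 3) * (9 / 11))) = 473 / 4284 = 0.11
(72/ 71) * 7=504/ 71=7.10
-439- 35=-474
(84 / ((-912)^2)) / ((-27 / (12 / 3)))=-7 / 467856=-0.00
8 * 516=4128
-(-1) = 1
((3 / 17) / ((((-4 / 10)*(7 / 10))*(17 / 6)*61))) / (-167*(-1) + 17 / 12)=-5400 / 249397463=-0.00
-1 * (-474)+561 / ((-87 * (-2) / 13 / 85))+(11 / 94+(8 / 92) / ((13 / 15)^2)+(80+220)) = 22976841378 / 5297981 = 4336.91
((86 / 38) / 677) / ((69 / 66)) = 946 / 295849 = 0.00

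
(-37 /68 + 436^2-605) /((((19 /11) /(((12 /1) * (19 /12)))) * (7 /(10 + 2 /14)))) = 10063459131 /3332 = 3020245.84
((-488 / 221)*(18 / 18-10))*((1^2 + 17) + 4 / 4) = 83448 / 221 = 377.59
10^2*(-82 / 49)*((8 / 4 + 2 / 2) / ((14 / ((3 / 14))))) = -18450 / 2401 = -7.68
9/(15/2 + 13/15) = 270/251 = 1.08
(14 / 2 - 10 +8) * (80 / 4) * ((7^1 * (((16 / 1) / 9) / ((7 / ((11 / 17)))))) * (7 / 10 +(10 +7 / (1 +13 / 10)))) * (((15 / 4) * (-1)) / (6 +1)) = -6954200 / 8211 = -846.94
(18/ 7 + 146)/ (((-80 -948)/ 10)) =-2600/ 1799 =-1.45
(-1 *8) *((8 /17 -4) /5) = 96 /17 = 5.65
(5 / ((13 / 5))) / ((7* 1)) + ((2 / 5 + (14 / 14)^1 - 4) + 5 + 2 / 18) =11408 / 4095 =2.79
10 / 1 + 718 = 728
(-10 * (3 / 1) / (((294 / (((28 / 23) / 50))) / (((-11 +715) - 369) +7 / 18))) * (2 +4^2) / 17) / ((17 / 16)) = -193184 / 232645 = -0.83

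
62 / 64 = 31 / 32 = 0.97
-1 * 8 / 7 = -8 / 7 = -1.14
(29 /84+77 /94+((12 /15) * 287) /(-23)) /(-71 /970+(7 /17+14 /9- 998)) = 19806051603 /2237290592782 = 0.01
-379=-379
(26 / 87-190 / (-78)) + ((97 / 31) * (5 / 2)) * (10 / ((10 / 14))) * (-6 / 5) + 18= -1293571 / 11687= -110.68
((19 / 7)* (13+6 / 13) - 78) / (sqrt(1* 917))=-77* sqrt(917) / 1703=-1.37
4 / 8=1 / 2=0.50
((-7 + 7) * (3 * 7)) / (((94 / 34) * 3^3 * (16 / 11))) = 0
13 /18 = 0.72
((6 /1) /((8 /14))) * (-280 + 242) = -399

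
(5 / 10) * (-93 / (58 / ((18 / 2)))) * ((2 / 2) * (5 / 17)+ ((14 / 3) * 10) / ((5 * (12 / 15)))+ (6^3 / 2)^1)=-853461 / 986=-865.58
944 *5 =4720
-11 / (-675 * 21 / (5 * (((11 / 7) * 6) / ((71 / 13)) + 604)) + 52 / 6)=-9934518 / 3600211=-2.76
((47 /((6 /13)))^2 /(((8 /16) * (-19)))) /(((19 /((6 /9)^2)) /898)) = -22929.60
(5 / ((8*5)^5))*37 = 37 / 20480000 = 0.00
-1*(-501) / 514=501 / 514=0.97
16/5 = 3.20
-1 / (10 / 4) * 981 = -1962 / 5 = -392.40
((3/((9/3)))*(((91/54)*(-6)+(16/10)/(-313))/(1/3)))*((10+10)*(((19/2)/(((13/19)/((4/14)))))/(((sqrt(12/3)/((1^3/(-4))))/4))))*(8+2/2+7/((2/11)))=4886591665/85449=57187.23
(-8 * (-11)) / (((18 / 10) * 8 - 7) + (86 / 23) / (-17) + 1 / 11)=946220 / 78181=12.10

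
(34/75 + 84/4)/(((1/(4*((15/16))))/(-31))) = -49879/20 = -2493.95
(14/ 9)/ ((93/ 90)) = 140/ 93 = 1.51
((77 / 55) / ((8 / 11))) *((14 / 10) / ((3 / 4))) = 539 / 150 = 3.59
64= 64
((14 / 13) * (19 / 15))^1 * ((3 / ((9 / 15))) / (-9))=-266 / 351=-0.76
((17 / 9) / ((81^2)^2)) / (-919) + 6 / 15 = 712078858697 / 1780197146955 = 0.40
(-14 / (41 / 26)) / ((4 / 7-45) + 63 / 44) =112112 / 542963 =0.21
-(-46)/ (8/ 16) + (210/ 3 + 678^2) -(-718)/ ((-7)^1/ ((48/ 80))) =16092456/ 35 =459784.46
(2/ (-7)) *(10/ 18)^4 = -1250/ 45927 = -0.03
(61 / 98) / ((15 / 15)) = 0.62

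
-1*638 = -638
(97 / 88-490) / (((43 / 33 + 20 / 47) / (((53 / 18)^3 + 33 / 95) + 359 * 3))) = -411855335568977 / 1320338880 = -311931.54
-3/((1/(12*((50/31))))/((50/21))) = -30000/217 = -138.25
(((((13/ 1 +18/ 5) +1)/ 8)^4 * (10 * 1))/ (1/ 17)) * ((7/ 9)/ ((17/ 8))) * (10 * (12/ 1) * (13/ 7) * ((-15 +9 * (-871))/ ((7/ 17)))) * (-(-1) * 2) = -309795126784/ 25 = -12391805071.36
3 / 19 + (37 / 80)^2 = 45211 / 121600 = 0.37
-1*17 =-17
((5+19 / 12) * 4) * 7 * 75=13825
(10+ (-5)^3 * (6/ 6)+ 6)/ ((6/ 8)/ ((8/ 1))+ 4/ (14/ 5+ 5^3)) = -2228832/ 2557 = -871.66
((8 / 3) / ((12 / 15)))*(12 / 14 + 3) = 90 / 7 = 12.86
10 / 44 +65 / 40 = 163 / 88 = 1.85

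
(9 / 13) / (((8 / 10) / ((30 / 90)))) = 15 / 52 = 0.29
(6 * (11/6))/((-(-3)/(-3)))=-11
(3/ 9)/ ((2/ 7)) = 7/ 6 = 1.17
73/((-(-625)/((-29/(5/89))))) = -188413/3125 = -60.29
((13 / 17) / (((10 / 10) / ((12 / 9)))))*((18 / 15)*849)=88296 / 85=1038.78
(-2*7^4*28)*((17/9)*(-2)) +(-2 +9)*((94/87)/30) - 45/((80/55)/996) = 2490625861/5220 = 477131.39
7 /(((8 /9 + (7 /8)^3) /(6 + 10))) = 516096 /7183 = 71.85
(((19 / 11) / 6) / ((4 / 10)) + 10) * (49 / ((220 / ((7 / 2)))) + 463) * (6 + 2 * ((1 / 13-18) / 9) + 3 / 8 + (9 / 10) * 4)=539826151549 / 18120960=29790.15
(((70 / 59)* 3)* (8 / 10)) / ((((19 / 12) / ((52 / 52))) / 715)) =1441440 / 1121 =1285.85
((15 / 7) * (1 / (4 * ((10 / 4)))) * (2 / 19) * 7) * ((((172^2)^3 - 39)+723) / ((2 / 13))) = 504899909463066 / 19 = 26573679445424.53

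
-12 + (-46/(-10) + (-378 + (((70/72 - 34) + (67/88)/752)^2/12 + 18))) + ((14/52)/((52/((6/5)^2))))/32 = -4972709201549561831/17984319263539200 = -276.50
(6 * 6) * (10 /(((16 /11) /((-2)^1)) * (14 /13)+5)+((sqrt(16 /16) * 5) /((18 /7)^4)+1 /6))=18656087 /195372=95.49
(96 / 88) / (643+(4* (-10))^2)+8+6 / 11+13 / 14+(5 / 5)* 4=4654393 / 345422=13.47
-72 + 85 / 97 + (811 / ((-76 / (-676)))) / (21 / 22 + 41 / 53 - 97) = -30063042065 / 204733341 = -146.84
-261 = -261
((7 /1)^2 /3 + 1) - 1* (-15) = 97 /3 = 32.33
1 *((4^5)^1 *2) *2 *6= 24576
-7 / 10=-0.70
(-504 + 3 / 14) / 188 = -7053 / 2632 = -2.68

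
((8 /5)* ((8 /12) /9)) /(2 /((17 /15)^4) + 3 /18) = 2672672 /31095945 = 0.09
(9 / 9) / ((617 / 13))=13 / 617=0.02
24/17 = 1.41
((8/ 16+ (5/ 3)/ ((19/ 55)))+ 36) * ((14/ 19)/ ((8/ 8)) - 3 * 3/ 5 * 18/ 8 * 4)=-6920459/ 10830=-639.01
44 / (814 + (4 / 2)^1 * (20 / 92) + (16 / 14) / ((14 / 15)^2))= 173558 / 3217713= 0.05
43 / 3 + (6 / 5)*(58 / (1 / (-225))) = -46937 / 3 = -15645.67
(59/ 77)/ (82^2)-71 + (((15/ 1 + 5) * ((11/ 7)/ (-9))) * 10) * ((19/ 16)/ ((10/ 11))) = -116.61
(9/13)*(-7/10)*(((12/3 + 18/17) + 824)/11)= -443961/12155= -36.52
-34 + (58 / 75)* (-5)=-568 / 15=-37.87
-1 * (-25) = 25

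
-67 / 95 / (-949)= 67 / 90155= 0.00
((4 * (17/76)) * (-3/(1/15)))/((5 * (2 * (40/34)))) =-3.42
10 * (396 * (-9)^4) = 25981560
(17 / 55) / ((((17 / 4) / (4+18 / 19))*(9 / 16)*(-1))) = -6016 / 9405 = -0.64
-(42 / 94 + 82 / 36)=-2305 / 846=-2.72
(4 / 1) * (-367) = -1468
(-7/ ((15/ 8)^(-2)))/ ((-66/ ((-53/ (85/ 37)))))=-205905/ 23936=-8.60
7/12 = 0.58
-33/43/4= -33/172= -0.19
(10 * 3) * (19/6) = 95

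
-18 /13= -1.38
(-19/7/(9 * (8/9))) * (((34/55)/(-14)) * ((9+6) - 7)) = 323/2695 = 0.12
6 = 6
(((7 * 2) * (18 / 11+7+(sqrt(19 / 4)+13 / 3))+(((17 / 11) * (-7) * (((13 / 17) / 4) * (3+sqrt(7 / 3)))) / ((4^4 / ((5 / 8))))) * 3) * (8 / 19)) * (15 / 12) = -2275 * sqrt(21) / 856064+70 * sqrt(19) / 19+22306445 / 233472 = 111.59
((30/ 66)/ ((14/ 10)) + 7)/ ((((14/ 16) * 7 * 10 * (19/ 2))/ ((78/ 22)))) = 175968/ 3942785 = 0.04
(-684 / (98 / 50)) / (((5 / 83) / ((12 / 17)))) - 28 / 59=-200996204 / 49147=-4089.69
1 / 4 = 0.25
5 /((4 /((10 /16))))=25 /32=0.78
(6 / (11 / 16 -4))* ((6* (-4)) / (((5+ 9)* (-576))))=-2 / 371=-0.01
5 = 5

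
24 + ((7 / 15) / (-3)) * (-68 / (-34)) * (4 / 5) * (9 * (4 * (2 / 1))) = 152 / 25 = 6.08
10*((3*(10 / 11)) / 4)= 75 / 11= 6.82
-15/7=-2.14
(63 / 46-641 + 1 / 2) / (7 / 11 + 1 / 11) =-40425 / 46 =-878.80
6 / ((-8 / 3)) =-2.25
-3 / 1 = -3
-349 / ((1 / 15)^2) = -78525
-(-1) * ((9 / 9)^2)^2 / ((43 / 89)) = 89 / 43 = 2.07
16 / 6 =8 / 3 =2.67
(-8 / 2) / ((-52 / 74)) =74 / 13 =5.69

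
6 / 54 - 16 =-143 / 9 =-15.89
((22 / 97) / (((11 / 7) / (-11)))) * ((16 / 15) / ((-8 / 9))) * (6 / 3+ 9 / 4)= 3927 / 485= 8.10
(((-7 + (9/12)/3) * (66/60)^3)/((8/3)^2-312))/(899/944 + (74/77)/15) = 629724051/21720739600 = 0.03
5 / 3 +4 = 17 / 3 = 5.67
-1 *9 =-9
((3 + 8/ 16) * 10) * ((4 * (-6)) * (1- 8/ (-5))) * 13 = -28392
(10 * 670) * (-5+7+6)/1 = 53600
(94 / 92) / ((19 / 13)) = 611 / 874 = 0.70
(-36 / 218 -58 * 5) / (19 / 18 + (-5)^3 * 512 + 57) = 569304 / 125454095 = 0.00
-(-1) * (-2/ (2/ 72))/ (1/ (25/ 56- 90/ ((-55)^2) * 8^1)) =-63549/ 4235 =-15.01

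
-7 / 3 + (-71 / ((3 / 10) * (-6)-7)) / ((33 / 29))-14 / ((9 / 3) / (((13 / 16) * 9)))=-29.37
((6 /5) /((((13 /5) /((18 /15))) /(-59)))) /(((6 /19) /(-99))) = 665874 /65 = 10244.22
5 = 5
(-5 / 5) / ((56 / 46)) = -23 / 28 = -0.82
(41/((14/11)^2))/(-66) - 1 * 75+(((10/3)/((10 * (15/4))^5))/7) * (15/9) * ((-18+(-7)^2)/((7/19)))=-25244757120307/334884375000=-75.38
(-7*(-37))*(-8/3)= -2072/3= -690.67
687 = 687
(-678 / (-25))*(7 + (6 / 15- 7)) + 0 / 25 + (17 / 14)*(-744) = -781008 / 875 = -892.58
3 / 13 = 0.23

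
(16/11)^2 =2.12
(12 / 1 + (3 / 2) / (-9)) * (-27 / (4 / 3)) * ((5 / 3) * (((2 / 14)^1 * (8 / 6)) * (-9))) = 9585 / 14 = 684.64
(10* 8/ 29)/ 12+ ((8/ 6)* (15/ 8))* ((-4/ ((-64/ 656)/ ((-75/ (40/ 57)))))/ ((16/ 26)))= -198233465/ 11136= -17801.14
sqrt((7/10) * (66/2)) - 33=-33 + sqrt(2310)/10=-28.19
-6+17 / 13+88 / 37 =-2.31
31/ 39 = 0.79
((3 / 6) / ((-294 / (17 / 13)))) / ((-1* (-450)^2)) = 17 / 1547910000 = 0.00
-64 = -64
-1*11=-11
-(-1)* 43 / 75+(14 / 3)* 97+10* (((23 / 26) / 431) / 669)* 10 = 42473228467 / 93710175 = 453.24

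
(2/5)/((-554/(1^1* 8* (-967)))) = 7736/1385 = 5.59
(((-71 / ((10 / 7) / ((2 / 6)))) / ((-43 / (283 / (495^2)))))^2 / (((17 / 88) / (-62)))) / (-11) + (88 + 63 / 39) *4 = 1978677749381781339712 / 5519916379269703125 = 358.46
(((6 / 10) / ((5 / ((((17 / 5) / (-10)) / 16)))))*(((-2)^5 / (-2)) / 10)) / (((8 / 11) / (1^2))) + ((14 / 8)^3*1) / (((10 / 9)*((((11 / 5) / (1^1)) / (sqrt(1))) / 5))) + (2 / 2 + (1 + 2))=65809691 / 4400000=14.96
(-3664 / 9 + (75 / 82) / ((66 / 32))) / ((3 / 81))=-4951992 / 451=-10980.03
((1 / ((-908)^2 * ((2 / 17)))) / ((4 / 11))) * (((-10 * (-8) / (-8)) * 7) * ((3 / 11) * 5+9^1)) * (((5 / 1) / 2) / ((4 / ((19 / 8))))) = -3221925 / 105531392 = -0.03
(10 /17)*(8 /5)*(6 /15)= 32 /85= 0.38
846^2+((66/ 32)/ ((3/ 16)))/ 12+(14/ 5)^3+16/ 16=1073609803/ 1500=715739.87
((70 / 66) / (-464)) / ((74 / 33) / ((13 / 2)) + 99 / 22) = -455 / 964424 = -0.00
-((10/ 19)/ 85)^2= -4/ 104329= -0.00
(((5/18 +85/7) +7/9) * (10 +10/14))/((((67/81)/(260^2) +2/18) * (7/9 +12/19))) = 6487969995000/7185386803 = 902.94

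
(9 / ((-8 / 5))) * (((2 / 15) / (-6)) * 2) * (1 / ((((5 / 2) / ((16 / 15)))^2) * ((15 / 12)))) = 1024 / 28125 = 0.04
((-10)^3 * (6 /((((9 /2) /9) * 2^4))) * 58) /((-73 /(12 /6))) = 87000 /73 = 1191.78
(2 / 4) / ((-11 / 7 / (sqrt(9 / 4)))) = -21 / 44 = -0.48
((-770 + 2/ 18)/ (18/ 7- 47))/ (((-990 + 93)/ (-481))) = 1794611/ 193131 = 9.29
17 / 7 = 2.43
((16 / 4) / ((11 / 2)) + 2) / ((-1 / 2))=-60 / 11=-5.45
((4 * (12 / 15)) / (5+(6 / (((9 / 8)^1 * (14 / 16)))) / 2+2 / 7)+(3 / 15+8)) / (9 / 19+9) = 20387 / 22500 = 0.91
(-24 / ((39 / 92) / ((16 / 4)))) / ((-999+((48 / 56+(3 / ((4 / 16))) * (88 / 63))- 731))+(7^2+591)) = 7728 / 36595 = 0.21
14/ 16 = 7/ 8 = 0.88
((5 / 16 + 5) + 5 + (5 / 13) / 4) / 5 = 433 / 208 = 2.08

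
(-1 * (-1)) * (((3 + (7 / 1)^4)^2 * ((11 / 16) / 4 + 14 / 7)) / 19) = 50206939 / 76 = 660617.62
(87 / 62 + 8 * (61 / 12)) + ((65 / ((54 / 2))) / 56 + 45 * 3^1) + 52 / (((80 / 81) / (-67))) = -785208443 / 234360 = -3350.44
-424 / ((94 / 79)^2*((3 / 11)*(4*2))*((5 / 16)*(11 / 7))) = -9261644 / 33135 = -279.51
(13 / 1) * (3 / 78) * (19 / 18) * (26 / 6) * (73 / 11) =18031 / 1188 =15.18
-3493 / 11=-317.55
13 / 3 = 4.33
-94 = -94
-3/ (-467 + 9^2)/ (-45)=-1/ 5790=-0.00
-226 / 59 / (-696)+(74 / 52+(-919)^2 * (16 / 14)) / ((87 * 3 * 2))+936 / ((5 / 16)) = 67883253973 / 14013090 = 4844.27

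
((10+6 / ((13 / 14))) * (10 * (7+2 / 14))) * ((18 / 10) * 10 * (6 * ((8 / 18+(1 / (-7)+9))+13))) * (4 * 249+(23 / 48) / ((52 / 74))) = 23374442845625 / 8281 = 2822659442.78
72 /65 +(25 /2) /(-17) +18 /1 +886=1998663 /2210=904.37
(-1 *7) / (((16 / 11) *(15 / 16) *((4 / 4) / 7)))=-539 / 15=-35.93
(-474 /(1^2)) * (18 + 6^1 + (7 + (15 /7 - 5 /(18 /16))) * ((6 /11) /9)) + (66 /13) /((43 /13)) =-342969734 /29799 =-11509.44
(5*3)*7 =105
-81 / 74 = -1.09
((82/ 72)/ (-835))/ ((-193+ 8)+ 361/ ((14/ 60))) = -287/ 286622100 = -0.00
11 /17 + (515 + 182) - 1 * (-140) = 14240 /17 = 837.65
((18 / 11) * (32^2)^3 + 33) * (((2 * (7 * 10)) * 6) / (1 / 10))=162349766838000 / 11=14759069712545.45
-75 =-75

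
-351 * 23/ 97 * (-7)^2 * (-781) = 308945637/ 97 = 3185006.57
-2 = -2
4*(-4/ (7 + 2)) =-16/ 9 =-1.78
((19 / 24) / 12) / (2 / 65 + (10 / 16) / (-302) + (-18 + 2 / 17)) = -3170245 / 857943738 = -0.00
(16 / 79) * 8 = 128 / 79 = 1.62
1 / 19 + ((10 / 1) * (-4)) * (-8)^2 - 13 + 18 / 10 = -2571.15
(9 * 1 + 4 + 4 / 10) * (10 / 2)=67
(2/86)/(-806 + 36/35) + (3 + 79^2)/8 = 472780833/605741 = 780.50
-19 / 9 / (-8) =19 / 72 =0.26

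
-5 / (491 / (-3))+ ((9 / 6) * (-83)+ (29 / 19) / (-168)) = -124.48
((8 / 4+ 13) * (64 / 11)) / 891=320 / 3267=0.10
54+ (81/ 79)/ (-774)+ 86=140.00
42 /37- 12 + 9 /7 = -2481 /259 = -9.58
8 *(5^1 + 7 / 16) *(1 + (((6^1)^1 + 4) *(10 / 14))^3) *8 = 127170.16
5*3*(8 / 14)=60 / 7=8.57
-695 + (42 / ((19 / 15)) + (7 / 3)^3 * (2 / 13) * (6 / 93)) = -136802507 / 206739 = -661.72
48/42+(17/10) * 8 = 516/35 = 14.74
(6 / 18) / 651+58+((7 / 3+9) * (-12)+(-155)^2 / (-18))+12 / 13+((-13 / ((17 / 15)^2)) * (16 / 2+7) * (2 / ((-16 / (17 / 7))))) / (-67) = -326771079541 / 231344568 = -1412.49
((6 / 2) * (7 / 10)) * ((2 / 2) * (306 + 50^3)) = 1315713 / 5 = 263142.60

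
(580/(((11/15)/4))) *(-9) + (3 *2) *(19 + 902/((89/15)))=-27446.59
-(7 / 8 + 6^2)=-295 / 8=-36.88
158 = 158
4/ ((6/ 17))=34/ 3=11.33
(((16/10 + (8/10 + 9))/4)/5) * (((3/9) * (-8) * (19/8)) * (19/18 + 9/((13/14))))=-181583/4680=-38.80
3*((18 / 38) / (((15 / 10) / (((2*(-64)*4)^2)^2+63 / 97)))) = 119984206382190 / 1843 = 65102662171.56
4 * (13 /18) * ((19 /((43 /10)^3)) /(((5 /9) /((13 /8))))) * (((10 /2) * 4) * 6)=19266000 /79507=242.32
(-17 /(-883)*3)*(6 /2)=153 /883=0.17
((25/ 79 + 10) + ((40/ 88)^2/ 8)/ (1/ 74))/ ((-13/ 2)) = -467535/ 248534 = -1.88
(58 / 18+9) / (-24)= -0.51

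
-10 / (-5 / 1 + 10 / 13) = 26 / 11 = 2.36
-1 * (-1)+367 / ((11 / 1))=378 / 11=34.36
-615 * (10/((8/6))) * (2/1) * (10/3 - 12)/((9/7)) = 186550/3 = 62183.33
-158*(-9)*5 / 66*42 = 49770 / 11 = 4524.55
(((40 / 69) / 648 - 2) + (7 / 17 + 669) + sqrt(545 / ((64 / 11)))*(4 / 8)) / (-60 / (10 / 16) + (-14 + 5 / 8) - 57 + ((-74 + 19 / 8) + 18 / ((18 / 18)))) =-63412879 / 20902860 - sqrt(5995) / 3520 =-3.06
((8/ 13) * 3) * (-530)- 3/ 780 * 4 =-63601/ 65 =-978.48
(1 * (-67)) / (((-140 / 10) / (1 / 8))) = 67 / 112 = 0.60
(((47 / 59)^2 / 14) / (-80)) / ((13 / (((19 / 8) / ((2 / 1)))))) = -41971 / 810933760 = -0.00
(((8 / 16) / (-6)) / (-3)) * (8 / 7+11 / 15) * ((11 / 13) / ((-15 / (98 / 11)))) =-1379 / 52650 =-0.03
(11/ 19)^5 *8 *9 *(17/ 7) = 197126424/ 17332693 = 11.37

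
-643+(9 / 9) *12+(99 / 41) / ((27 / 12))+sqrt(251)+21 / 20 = -613.03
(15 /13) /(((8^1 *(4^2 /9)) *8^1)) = 135 /13312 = 0.01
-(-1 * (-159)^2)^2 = -639128961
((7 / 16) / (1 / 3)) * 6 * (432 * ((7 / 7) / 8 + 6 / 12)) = 8505 / 4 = 2126.25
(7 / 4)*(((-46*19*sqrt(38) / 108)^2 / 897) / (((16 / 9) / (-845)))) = -71779435 / 31104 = -2307.72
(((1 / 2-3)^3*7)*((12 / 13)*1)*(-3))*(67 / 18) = 58625 / 52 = 1127.40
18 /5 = 3.60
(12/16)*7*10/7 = 15/2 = 7.50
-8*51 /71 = -408 /71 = -5.75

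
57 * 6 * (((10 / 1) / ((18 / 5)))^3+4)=8698.25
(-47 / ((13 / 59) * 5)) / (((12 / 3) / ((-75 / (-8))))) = -41595 / 416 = -99.99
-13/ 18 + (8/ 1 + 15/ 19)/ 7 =1277/ 2394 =0.53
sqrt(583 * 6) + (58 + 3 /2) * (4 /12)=78.98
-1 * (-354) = 354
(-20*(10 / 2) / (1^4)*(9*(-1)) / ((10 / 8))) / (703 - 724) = -240 / 7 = -34.29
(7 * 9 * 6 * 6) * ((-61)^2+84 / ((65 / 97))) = 567029484 / 65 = 8723530.52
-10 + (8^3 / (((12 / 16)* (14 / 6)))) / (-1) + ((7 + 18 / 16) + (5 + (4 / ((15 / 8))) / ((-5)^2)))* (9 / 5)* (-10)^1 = -1891251 / 3500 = -540.36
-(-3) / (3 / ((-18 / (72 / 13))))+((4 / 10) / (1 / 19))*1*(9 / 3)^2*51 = 69703 / 20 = 3485.15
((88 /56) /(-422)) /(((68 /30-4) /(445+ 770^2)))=97901925 /76804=1274.70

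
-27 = -27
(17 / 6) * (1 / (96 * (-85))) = -1 / 2880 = -0.00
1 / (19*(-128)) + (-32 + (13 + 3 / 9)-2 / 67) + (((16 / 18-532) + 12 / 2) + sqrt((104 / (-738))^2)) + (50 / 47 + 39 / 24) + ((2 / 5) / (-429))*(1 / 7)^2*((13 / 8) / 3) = -1373345965657129 / 2538634116480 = -540.98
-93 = -93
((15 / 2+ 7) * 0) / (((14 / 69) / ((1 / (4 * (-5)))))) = 0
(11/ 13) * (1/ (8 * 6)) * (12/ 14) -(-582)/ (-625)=-416821/ 455000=-0.92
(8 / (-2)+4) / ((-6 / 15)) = 0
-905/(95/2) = -362/19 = -19.05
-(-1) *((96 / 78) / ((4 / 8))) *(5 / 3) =160 / 39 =4.10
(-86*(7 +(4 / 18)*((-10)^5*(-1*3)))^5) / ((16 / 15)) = -106228591953698283664032500.00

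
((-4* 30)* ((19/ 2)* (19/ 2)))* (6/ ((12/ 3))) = -16245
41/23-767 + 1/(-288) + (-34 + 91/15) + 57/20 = -790.30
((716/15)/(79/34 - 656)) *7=-24344/47625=-0.51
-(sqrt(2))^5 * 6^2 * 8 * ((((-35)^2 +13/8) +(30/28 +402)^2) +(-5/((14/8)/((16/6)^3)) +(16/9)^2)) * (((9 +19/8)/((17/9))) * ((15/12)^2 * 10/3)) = -8443445671375 * sqrt(2)/1428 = -8361929538.95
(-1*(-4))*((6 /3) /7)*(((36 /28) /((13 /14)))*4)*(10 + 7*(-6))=-18432 /91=-202.55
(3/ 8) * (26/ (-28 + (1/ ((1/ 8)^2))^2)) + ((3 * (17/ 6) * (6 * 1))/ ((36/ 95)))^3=475988021843/ 195264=2437663.99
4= 4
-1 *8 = -8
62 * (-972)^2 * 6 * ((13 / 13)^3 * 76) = 26710933248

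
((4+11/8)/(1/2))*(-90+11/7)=-26617/28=-950.61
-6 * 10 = -60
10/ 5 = 2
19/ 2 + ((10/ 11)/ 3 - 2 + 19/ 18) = 877/ 99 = 8.86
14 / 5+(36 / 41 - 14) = -2116 / 205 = -10.32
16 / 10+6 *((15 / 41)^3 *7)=1260118 / 344605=3.66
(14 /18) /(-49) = -1 /63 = -0.02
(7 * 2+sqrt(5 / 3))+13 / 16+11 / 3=sqrt(15) / 3+887 / 48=19.77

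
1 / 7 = 0.14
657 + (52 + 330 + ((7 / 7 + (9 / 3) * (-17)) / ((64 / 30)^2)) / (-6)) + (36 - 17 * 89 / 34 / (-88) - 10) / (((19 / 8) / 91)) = 440106179 / 214016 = 2056.42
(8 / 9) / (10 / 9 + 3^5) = 8 / 2197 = 0.00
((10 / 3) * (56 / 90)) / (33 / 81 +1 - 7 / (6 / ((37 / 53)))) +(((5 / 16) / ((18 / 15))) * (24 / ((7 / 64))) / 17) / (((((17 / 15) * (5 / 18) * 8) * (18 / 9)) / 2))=16590428 / 3433031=4.83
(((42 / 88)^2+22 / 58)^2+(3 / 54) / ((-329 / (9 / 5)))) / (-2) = -1909563910757 / 10370569341440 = -0.18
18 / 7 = 2.57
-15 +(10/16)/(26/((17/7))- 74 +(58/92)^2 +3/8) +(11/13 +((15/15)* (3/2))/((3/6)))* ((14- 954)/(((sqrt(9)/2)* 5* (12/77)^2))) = -10453254480425/526272903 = -19862.80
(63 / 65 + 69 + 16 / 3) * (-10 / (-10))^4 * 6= 29368 / 65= 451.82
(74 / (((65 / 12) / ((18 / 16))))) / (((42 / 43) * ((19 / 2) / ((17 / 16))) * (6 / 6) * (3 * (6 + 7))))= 81141 / 1798160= 0.05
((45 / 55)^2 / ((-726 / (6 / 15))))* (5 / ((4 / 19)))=-0.01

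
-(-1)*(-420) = -420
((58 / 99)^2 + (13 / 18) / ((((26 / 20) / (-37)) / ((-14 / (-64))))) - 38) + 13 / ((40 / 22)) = -54890771 / 1568160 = -35.00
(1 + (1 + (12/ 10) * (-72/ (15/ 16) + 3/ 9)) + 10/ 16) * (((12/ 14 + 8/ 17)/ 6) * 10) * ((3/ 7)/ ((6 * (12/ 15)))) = -1408333/ 79968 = -17.61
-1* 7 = -7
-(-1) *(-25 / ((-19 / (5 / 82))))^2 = 15625 / 2427364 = 0.01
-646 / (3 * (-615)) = 646 / 1845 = 0.35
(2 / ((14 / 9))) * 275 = 2475 / 7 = 353.57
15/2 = 7.50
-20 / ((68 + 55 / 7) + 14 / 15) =-2100 / 8063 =-0.26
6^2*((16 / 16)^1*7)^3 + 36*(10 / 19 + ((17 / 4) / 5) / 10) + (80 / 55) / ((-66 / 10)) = 4265721041 / 344850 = 12369.79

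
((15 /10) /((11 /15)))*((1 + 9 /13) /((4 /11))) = 9.52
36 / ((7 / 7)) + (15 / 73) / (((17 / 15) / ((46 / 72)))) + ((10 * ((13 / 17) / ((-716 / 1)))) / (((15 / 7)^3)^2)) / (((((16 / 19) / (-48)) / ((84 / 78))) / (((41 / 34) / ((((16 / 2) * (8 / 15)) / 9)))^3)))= 36.23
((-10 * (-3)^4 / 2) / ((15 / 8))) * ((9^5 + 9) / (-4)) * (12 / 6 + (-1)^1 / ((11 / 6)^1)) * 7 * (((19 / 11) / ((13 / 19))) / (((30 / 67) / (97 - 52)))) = 12958769994912 / 1573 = 8238251745.02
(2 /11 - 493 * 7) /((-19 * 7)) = 37959 /1463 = 25.95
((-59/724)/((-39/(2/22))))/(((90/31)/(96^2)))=234112/388245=0.60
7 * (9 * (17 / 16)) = 1071 / 16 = 66.94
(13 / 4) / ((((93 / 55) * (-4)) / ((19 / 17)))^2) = 14196325 / 159971904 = 0.09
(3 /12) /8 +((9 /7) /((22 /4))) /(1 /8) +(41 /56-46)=-15265 /352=-43.37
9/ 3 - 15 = -12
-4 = -4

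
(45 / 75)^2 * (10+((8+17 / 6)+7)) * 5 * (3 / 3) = 501 / 10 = 50.10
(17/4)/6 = 17/24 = 0.71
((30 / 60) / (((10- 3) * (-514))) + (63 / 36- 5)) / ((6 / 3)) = -5847 / 3598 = -1.63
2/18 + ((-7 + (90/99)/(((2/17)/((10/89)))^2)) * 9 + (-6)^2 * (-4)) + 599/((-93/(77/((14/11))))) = -28641414911/48619098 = -589.10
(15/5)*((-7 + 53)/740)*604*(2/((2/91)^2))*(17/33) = 488918521/2035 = 240254.80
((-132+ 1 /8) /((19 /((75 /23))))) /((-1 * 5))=15825 /3496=4.53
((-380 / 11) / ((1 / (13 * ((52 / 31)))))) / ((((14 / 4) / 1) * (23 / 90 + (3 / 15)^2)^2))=-5475600000 / 2222297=-2463.94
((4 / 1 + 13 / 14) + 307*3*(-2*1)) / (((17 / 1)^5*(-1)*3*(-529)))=-8573 / 10515460942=-0.00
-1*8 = -8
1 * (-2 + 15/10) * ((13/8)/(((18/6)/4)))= -13/12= -1.08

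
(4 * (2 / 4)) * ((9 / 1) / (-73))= -18 / 73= -0.25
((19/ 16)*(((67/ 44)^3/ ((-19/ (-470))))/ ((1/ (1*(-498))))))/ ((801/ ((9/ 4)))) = -145.09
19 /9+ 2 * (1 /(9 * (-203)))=1285 /609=2.11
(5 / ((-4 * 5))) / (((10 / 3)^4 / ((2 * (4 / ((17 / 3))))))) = -243 / 85000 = -0.00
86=86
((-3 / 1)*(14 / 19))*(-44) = 1848 / 19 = 97.26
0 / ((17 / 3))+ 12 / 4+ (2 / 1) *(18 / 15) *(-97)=-1149 / 5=-229.80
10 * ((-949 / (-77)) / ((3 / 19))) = 180310 / 231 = 780.56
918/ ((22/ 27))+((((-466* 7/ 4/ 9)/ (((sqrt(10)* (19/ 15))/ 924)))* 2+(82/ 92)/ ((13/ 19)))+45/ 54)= 11137597/ 9867 - 251174* sqrt(10)/ 19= -40675.54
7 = 7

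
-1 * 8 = -8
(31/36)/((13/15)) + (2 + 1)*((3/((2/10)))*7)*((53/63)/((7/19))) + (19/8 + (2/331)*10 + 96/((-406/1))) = 15146190587/20964216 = 722.48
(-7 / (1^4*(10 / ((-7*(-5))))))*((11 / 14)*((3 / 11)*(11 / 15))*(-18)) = 693 / 10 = 69.30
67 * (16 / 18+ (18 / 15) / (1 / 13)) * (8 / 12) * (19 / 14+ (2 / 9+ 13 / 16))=1761.62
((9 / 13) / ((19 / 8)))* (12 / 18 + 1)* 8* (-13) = -960 / 19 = -50.53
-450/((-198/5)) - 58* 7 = -4341/11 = -394.64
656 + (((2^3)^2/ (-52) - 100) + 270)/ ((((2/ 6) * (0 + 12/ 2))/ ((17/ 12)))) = 120985/ 156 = 775.54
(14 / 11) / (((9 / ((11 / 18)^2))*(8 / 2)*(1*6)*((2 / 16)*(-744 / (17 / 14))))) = -187 / 6508512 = -0.00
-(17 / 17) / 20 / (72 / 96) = -1 / 15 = -0.07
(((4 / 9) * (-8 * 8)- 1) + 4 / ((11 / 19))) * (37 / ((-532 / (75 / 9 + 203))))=26167399 / 79002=331.22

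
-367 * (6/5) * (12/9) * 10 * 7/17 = -41104/17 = -2417.88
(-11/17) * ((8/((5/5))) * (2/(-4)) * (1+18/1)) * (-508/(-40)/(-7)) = -53086/595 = -89.22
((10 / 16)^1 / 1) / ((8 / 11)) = 55 / 64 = 0.86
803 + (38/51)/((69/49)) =803.53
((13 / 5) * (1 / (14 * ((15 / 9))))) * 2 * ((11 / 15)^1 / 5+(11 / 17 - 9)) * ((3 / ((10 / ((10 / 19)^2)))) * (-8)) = 6528912 / 5369875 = 1.22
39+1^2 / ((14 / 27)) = 573 / 14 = 40.93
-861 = -861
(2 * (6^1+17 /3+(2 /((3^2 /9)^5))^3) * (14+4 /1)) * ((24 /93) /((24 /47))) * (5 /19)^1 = 55460 /589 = 94.16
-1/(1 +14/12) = -6/13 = -0.46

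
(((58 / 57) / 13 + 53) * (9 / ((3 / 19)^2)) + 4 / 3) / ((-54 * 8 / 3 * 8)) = -16.63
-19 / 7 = -2.71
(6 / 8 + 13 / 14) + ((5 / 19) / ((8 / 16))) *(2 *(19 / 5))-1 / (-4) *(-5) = 31 / 7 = 4.43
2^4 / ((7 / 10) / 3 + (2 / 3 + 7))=160 / 79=2.03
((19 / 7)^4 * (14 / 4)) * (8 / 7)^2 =4170272 / 16807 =248.13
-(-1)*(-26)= -26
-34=-34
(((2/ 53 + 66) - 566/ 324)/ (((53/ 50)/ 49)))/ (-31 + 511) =135240245/ 21842784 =6.19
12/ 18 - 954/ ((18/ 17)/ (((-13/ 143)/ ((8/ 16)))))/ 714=0.90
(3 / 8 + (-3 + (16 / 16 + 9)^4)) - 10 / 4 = 79959 / 8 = 9994.88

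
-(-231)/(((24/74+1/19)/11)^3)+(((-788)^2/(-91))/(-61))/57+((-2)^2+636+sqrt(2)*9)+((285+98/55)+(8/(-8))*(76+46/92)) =9*sqrt(2)+743685390904645979263/129540743582250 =5740950.83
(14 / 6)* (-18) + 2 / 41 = -1720 / 41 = -41.95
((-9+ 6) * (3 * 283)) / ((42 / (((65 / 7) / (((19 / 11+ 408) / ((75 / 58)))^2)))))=-37560290625 / 6696643489928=-0.01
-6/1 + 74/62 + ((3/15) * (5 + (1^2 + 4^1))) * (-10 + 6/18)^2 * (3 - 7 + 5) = 50801/279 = 182.08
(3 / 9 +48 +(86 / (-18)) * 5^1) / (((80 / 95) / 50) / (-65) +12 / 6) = 3396250 / 277839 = 12.22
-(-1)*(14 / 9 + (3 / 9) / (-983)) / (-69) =-0.02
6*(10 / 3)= 20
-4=-4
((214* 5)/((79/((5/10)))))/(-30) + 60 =28333/474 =59.77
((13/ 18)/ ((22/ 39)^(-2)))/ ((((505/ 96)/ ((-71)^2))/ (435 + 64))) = 19479714496/ 177255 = 109896.56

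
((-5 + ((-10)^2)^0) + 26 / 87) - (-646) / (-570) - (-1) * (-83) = -12736 / 145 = -87.83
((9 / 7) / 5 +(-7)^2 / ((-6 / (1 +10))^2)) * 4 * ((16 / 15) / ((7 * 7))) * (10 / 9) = 6650848 / 416745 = 15.96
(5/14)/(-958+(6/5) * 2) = -0.00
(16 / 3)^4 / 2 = 32768 / 81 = 404.54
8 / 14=4 / 7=0.57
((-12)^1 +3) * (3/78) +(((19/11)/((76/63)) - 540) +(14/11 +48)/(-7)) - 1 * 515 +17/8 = -770827/728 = -1058.83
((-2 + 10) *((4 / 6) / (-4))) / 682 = -2 / 1023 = -0.00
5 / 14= 0.36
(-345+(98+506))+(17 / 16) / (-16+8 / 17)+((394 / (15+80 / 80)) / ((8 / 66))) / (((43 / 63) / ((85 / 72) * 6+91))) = 2674821211 / 90816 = 29453.19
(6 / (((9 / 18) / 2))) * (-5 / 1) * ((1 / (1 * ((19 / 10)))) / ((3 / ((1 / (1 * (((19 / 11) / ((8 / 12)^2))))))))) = -17600 / 3249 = -5.42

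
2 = 2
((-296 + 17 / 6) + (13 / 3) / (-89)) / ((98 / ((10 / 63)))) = -782885 / 1648458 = -0.47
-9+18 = 9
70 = 70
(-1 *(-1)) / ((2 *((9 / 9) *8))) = 1 / 16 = 0.06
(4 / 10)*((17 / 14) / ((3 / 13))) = 221 / 105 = 2.10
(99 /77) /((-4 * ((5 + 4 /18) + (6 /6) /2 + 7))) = -81 /3206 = -0.03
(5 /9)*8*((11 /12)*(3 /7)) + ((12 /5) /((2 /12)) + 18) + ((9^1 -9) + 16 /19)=209404 /5985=34.99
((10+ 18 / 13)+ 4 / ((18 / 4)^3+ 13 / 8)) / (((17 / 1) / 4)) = 220464 / 81991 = 2.69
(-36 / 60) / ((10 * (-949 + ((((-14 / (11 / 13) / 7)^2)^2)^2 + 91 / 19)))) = -12218456217 / 6105795090200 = -0.00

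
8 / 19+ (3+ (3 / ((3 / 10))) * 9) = 1775 / 19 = 93.42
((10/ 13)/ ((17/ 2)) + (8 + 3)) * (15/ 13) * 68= 147060/ 169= 870.18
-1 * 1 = -1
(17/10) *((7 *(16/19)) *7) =70.15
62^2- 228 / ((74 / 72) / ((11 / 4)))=119656 / 37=3233.95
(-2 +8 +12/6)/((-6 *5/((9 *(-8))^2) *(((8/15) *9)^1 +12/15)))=-1728/7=-246.86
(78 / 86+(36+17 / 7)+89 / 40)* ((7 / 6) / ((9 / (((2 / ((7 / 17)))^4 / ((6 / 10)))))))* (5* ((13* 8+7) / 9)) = 7731703088765 / 25088049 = 308182.72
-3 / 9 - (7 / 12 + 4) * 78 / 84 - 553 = -557.59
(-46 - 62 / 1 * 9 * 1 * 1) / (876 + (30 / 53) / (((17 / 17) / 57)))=-16006 / 24069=-0.67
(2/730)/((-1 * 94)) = -1/34310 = -0.00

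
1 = 1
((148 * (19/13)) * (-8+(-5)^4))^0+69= 70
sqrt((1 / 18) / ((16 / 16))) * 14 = 7 * sqrt(2) / 3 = 3.30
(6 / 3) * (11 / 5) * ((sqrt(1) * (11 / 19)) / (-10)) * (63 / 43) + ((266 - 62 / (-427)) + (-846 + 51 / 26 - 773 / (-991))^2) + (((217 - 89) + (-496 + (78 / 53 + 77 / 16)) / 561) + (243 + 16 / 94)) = 23035106532263426836210304521 / 32365366202081633120400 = 711720.87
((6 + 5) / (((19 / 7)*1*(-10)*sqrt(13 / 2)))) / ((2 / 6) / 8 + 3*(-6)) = 924*sqrt(26) / 532285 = 0.01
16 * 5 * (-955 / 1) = -76400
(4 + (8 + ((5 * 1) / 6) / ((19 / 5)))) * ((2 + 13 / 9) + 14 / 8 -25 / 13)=2132683 / 53352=39.97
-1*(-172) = 172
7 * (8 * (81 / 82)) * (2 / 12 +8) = 18522 / 41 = 451.76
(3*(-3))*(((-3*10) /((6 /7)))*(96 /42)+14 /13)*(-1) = -9234 /13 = -710.31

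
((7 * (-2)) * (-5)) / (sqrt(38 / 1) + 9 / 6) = -420 / 143 + 280 * sqrt(38) / 143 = 9.13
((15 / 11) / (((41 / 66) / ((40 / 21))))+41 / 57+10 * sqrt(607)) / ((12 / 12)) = 80167 / 16359+10 * sqrt(607) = 251.27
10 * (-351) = -3510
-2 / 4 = -1 / 2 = -0.50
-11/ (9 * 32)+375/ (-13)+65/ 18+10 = -19061/ 1248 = -15.27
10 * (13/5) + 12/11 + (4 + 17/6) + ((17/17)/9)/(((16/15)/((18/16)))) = 143791/4224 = 34.04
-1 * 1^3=-1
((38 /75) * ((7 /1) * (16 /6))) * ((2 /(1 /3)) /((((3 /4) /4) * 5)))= 68096 /1125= 60.53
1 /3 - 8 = -23 /3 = -7.67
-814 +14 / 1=-800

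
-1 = -1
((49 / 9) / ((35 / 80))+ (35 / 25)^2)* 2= 6482 / 225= 28.81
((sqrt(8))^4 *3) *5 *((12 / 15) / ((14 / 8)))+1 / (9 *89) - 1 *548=-611957 / 5607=-109.14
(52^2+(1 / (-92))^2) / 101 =22886657 / 854864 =26.77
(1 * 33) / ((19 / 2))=66 / 19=3.47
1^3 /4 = 1 /4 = 0.25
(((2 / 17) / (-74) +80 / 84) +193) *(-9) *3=-23057064 / 4403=-5236.67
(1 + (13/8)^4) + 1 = 36753/4096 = 8.97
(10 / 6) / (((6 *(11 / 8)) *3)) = 20 / 297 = 0.07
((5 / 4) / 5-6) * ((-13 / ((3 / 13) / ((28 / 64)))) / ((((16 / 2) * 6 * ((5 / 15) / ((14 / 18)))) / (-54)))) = -190463 / 512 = -372.00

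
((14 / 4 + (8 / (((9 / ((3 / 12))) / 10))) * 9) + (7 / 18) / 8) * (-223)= -756193 / 144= -5251.34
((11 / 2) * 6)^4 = 1185921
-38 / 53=-0.72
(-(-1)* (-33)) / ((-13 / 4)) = 132 / 13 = 10.15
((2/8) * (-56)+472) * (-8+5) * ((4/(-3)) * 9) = 16488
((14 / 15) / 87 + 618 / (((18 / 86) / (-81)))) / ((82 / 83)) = -12952632064 / 53505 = -242082.65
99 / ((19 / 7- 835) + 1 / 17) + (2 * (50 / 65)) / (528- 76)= -16811114 / 145482415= -0.12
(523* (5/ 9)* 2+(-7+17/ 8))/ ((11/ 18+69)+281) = 1.64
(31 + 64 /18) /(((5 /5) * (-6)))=-311 /54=-5.76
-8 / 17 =-0.47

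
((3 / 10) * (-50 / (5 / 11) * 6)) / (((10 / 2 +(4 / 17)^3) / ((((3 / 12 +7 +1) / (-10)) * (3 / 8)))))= 4377483 / 358240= 12.22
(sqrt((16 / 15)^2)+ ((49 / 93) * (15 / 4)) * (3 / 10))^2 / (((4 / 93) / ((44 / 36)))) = 419165219 / 5356800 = 78.25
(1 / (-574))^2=1 / 329476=0.00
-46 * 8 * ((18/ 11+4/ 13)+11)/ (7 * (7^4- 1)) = -14191/ 50050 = -0.28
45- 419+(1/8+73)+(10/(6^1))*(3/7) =-16809/56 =-300.16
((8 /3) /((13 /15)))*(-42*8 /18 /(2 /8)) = -8960 /39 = -229.74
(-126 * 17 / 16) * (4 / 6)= -357 / 4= -89.25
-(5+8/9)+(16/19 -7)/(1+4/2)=-1358/171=-7.94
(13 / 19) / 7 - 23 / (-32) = 3475 / 4256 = 0.82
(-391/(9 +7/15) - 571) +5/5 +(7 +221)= -54429/142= -383.30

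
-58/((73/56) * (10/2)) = -3248/365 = -8.90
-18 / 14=-9 / 7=-1.29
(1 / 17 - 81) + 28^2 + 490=20282 / 17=1193.06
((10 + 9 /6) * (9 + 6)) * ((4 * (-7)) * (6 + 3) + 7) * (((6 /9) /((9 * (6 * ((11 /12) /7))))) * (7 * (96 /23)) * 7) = -26891200 /33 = -814884.85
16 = 16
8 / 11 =0.73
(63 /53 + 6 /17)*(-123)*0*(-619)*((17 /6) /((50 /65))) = 0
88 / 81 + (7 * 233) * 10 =1321198 / 81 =16311.09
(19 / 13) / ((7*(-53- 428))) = -19 / 43771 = -0.00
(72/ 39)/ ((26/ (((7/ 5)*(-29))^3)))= -100385124/ 21125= -4751.96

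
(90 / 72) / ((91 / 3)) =0.04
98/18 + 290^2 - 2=84103.44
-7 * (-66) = 462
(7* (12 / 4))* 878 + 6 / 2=18441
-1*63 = -63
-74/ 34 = -37/ 17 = -2.18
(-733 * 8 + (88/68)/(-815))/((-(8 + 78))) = 40622871/595765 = 68.19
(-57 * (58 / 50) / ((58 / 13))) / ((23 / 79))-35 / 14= -30707 / 575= -53.40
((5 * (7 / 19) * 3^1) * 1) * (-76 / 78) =-70 / 13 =-5.38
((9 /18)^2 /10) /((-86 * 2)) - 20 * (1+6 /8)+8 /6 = -694883 /20640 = -33.67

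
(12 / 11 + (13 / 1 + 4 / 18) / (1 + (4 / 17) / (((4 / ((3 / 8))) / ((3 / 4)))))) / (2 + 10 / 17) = 468605 / 86031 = 5.45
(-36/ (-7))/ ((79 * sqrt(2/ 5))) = 18 * sqrt(10)/ 553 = 0.10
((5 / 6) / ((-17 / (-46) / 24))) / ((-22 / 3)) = -1380 / 187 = -7.38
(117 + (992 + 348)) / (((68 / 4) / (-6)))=-514.24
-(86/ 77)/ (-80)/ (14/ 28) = 43/ 1540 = 0.03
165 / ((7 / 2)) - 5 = 295 / 7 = 42.14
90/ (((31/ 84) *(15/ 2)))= 1008/ 31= 32.52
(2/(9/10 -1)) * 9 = -180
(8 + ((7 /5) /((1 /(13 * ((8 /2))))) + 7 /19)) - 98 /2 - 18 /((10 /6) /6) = -620 /19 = -32.63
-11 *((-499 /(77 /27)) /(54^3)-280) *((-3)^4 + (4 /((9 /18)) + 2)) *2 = 1634599447 /2916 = 560562.22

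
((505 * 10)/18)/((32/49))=123725/288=429.60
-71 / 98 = -0.72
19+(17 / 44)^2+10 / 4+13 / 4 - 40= -29235 / 1936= -15.10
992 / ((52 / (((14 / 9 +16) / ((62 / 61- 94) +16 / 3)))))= -298778 / 78195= -3.82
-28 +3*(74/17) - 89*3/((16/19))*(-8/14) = 79129/476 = 166.24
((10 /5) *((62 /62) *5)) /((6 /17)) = 85 /3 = 28.33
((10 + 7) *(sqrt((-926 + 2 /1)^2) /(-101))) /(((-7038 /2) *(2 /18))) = 924 /2323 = 0.40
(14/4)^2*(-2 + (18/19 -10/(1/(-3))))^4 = 1120951562500/130321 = 8601465.32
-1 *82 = -82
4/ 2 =2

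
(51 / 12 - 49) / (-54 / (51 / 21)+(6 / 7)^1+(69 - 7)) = -21301 / 19336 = -1.10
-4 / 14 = -2 / 7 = -0.29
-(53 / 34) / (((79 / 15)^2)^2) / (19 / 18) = -0.00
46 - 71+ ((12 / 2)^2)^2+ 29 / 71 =90270 / 71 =1271.41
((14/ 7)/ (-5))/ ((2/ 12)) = -12/ 5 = -2.40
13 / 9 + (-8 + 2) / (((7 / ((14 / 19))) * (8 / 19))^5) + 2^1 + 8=52709 / 4608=11.44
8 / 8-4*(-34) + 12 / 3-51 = 90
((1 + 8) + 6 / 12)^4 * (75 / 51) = 11978.03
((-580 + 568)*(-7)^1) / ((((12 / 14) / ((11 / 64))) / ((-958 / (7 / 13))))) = -479479 / 16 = -29967.44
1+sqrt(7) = 3.65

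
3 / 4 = 0.75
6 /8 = 0.75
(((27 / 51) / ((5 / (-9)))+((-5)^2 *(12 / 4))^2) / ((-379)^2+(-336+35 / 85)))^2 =176331841 / 114487489600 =0.00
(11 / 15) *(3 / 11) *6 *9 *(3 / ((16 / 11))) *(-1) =-891 / 40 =-22.28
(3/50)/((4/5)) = 3/40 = 0.08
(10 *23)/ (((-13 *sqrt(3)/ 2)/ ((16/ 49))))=-7360 *sqrt(3)/ 1911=-6.67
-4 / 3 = -1.33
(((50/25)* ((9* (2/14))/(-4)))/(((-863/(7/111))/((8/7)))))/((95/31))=372/21234115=0.00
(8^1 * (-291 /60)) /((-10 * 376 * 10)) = 97 /94000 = 0.00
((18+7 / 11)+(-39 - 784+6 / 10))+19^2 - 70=-28202 / 55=-512.76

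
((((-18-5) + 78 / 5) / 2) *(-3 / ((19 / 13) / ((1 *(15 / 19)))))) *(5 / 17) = 21645 / 12274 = 1.76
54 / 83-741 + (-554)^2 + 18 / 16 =203301379 / 664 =306176.78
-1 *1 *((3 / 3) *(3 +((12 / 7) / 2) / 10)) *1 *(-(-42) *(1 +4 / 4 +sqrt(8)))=-1296 *sqrt(2) / 5 - 1296 / 5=-625.76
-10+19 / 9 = -71 / 9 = -7.89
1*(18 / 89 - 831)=-73941 / 89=-830.80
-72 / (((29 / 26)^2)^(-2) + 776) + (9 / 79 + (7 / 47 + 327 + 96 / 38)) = 532349394011020 / 1614665132771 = 329.70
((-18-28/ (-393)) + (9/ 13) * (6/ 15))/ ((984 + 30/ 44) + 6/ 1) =-9920152/ 556753275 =-0.02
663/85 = 39/5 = 7.80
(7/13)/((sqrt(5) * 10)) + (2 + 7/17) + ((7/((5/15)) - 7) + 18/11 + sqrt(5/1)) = 657 * sqrt(5)/650 + 3375/187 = 20.31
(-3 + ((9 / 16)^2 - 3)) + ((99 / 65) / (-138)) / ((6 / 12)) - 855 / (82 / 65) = -683.45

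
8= 8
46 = 46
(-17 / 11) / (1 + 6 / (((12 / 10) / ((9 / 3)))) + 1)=-1 / 11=-0.09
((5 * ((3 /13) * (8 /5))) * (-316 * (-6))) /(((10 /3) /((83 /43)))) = 5665248 /2795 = 2026.92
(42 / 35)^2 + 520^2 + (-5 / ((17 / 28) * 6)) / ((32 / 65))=5516132501 / 20400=270398.65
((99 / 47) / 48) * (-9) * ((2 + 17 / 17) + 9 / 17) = -4455 / 3196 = -1.39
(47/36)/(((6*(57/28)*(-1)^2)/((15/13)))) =1645/13338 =0.12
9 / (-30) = -3 / 10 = -0.30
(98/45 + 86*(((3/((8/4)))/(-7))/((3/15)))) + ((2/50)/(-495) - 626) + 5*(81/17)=-692.14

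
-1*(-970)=970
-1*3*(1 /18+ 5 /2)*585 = -4485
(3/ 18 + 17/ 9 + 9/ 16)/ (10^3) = 377/ 144000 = 0.00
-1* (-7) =7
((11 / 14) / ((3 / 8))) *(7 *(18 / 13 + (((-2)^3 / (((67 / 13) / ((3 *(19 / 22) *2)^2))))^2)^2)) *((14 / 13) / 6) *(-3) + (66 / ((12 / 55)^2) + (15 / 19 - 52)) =-721195554898746719694142109 / 30262134292998403224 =-23831615.71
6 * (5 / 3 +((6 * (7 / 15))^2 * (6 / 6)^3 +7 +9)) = 3826 / 25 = 153.04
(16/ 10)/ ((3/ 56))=29.87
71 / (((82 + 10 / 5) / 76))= 1349 / 21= 64.24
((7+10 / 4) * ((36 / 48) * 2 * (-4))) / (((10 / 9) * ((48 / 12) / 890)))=-45657 / 4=-11414.25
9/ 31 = 0.29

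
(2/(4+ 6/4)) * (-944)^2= 3564544/11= 324049.45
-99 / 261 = -11 / 29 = -0.38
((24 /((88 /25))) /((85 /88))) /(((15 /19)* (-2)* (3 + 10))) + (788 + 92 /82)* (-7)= -50054754 /9061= -5524.20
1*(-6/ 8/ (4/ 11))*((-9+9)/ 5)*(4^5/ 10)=0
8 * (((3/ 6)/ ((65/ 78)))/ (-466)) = -0.01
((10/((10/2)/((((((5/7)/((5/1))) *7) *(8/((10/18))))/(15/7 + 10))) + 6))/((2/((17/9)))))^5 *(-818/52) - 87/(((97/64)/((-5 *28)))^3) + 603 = 68569633.90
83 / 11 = 7.55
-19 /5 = -3.80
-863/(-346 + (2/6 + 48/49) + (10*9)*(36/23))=2917803/689107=4.23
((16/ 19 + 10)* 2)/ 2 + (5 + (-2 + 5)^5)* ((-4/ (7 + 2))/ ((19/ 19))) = -16994/ 171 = -99.38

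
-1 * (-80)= 80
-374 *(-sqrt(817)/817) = 374 *sqrt(817)/817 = 13.08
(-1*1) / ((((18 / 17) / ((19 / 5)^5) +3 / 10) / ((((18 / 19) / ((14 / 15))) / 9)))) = -110772850 / 295968281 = -0.37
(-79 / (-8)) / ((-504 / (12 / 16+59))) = -18881 / 16128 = -1.17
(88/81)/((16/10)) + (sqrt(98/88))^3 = 55/81 + 343 * sqrt(11)/968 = 1.85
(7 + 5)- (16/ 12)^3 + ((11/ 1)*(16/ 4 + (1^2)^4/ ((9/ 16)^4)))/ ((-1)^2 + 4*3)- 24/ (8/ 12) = -95356/ 6561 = -14.53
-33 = -33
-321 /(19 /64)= -1081.26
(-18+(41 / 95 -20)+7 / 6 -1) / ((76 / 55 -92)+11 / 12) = 469018 / 1124857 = 0.42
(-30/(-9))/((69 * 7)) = 10/1449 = 0.01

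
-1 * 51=-51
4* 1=4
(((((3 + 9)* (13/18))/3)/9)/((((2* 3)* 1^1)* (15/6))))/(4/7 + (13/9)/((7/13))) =182/27675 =0.01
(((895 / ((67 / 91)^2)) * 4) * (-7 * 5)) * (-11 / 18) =5706851150 / 40401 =141255.20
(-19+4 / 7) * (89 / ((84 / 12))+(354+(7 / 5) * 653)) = -5783328 / 245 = -23605.42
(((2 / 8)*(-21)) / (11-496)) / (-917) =-3 / 254140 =-0.00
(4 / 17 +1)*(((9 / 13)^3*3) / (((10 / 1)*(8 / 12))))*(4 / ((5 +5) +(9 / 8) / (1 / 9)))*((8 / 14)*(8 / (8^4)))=19683 / 481055120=0.00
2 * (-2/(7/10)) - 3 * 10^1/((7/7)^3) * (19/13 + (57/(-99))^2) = -1965640/33033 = -59.51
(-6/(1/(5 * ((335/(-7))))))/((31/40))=402000/217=1852.53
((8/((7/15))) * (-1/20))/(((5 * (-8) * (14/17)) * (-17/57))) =-171/1960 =-0.09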